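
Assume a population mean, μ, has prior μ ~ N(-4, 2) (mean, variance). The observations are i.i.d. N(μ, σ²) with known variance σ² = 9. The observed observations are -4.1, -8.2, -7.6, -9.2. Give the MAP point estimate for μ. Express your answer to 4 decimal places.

μ̂_MAP = -5.5412

n = 4; x̄ = ((-4.1) + (-8.2) + (-7.6) + (-9.2))/4 = -29.1/4 = -7.275.
For a Normal prior and Normal likelihood with known variance, the posterior is Normal; its mode equals its mean, the precision-weighted average.
Prior precision 1/σ₀² = 1/2 = 0.5; data precision n/σ² = 4/9.
μ̂ = (0.5·(-4) + (4/9)·(-7.275)) / (0.5 + 4/9) = (-157/30)/(17/18) = -471/85 ≈ -5.5412.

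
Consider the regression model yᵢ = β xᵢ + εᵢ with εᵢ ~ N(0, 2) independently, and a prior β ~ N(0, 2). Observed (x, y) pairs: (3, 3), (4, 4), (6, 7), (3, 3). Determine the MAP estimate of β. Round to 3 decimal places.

β̂_MAP = 1.070

log p(β | y) = −Σ(yᵢ − βxᵢ)²/(2·2) − β²/(2·2) + const.
Setting the derivative to zero: Σxᵢ(yᵢ − βxᵢ)/2 − β/2 = 0, so β = Σxᵢyᵢ / (Σxᵢ² + σ²/τ²).
Σxᵢyᵢ = 3·3 + 4·4 + 6·7 + 3·3 = 76; Σxᵢ² = 70; σ²/τ² = 1.
β̂_MAP = 76 / (70 + 1) = 76/71 ≈ 1.070.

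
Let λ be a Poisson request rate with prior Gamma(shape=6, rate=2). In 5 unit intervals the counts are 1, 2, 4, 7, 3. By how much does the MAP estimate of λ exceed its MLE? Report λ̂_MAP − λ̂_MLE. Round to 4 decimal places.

Σxᵢ = 17. Posterior is Gamma(23, 7); MAP = (23−1)/7 = 22/7 ≈ 3.14286.
MLE = x̄ = 17/5 ≈ 3.40000.
Difference = 22/7 − 17/5 = -9/35 ≈ -0.2571.

MAP − MLE = -0.2571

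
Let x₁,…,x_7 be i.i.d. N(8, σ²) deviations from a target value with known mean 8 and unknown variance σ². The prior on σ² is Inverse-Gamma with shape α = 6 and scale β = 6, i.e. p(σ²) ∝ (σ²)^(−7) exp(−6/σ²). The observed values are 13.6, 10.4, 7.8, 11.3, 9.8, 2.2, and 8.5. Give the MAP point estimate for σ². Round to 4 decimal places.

Sum of squared deviations about the known mean: SS = (13.6−8)² + (10.4−8)² + (7.8−8)² + (11.3−8)² + (9.8−8)² + (2.2−8)² + (8.5−8)² = 85.18.
The Normal likelihood contributes (σ²)^(−n/2) exp(−SS/(2σ²)), so the posterior is Inverse-Gamma(α + n/2, β + SS/2) = Inverse-Gamma(9.5, 48.59).
The mode of Inverse-Gamma(a, b) is b/(a+1) = 48.59/10.5 ≈ 4.6276.

σ̂²_MAP = 4.6276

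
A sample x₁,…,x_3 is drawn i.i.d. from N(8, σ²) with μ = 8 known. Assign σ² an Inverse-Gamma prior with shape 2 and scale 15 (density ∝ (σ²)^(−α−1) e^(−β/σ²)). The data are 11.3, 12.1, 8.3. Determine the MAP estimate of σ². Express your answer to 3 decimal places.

Sum of squared deviations about the known mean: SS = (11.3−8)² + (12.1−8)² + (8.3−8)² = 27.79.
The Normal likelihood contributes (σ²)^(−n/2) exp(−SS/(2σ²)), so the posterior is Inverse-Gamma(α + n/2, β + SS/2) = Inverse-Gamma(3.5, 28.895).
The mode of Inverse-Gamma(a, b) is b/(a+1) = 28.895/4.5 ≈ 6.421.

σ̂²_MAP = 6.421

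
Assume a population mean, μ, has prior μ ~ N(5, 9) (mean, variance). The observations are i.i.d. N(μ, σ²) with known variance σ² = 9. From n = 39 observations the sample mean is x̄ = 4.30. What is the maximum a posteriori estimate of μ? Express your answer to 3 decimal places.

μ̂_MAP = 4.318

n = 39, x̄ = 4.30.
For a Normal prior and Normal likelihood with known variance, the posterior is Normal; its mode equals its mean, the precision-weighted average.
Prior precision 1/σ₀² = 1/9; data precision n/σ² = 39/9 = 13/3.
μ̂ = ((1/9)·5 + (13/3)·4.3) / (1/9 + 13/3) = (1727/90)/(40/9) = 4.3175 ≈ 4.318.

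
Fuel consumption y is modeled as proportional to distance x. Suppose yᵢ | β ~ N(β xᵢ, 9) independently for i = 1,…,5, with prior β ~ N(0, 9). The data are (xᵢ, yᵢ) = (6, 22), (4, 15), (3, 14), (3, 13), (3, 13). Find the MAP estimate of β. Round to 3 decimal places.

log p(β | y) = −Σ(yᵢ − βxᵢ)²/(2·9) − β²/(2·9) + const.
Setting the derivative to zero: Σxᵢ(yᵢ − βxᵢ)/9 − β/9 = 0, so β = Σxᵢyᵢ / (Σxᵢ² + σ²/τ²).
Σxᵢyᵢ = 6·22 + 4·15 + 3·14 + 3·13 + 3·13 = 312; Σxᵢ² = 79; σ²/τ² = 1.
β̂_MAP = 312 / (79 + 1) = 312/80 ≈ 3.900.

β̂_MAP = 3.900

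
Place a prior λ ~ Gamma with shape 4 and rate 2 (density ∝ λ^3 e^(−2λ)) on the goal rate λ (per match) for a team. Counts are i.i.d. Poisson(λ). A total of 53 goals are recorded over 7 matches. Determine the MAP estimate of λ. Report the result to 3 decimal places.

λ̂_MAP = 6.222

Σxᵢ = 53, n = 7.
Posterior ∝ λ^3e^(−2λ) · λ^53e^(−7λ) = λ^56e^(−9λ), i.e. Gamma(shape=57, rate=9).
The mode of a Gamma(a, b) with a ≥ 1 (shape–rate) is (a−1)/b = 56/9 ≈ 6.222.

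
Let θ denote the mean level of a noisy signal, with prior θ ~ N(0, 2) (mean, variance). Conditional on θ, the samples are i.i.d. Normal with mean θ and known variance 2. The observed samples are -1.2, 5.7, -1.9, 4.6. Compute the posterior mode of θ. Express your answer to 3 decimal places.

θ̂_MAP = 1.440

n = 4; x̄ = ((-1.2) + 5.7 + (-1.9) + 4.6)/4 = 7.2/4 = 1.8.
For a Normal prior and Normal likelihood with known variance, the posterior is Normal; its mode equals its mean, the precision-weighted average.
Prior precision 1/σ₀² = 1/2 = 0.5; data precision n/σ² = 4/2 = 2.
θ̂ = (0.5·0 + 2·1.8) / (0.5 + 2) = 3.6/2.5 = 1.440.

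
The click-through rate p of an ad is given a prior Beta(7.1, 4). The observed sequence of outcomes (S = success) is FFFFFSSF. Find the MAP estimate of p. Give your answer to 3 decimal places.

p̂_MAP = 0.474

Prior: Beta(7.1, 4).
Data: 2 successes in 8 trials (from the sequence). The binomial likelihood contributes p^2(1−p)^6, so the posterior is Beta(7.1+2, 4+6) = Beta(9.1, 10).
For Beta(a, b) with a, b > 1 the mode is (a−1)/(a+b−2) = 8.1/17.1 ≈ 0.474.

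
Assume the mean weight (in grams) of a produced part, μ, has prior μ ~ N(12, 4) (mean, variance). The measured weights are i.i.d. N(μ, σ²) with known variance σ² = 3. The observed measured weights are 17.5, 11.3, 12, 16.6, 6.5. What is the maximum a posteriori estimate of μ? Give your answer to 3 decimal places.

n = 5; x̄ = (17.5 + 11.3 + 12 + 16.6 + 6.5)/5 = 63.9/5 = 12.78.
For a Normal prior and Normal likelihood with known variance, the posterior is Normal; its mode equals its mean, the precision-weighted average.
Prior precision 1/σ₀² = 1/4 = 0.25; data precision n/σ² = 5/3.
μ̂ = (0.25·12 + (5/3)·12.78) / (0.25 + 5/3) = 24.3/(23/12) = 1458/115 ≈ 12.678.

μ̂_MAP = 12.678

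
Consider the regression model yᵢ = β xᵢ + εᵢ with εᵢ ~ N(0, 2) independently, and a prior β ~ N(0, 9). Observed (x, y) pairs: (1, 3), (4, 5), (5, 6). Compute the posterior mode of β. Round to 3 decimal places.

β̂_MAP = 1.255

log p(β | y) = −Σ(yᵢ − βxᵢ)²/(2·2) − β²/(2·9) + const.
Setting the derivative to zero: Σxᵢ(yᵢ − βxᵢ)/2 − β/9 = 0, so β = Σxᵢyᵢ / (Σxᵢ² + σ²/τ²).
Σxᵢyᵢ = 1·3 + 4·5 + 5·6 = 53; Σxᵢ² = 42; σ²/τ² = 2/9.
β̂_MAP = 53 / (42 + 2/9) = 53/(380/9) = 477/380 ≈ 1.255.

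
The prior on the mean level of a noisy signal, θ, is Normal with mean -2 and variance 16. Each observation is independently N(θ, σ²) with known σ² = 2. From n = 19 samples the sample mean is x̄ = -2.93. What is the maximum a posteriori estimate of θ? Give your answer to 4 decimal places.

n = 19, x̄ = -2.93.
For a Normal prior and Normal likelihood with known variance, the posterior is Normal; its mode equals its mean, the precision-weighted average.
Prior precision 1/σ₀² = 1/16 = 0.0625; data precision n/σ² = 19/2 = 9.5.
θ̂ = (0.0625·(-2) + 9.5·(-2.93)) / (0.0625 + 9.5) = (-27.96)/9.5625 = -3728/1275 ≈ -2.9239.

θ̂_MAP = -2.9239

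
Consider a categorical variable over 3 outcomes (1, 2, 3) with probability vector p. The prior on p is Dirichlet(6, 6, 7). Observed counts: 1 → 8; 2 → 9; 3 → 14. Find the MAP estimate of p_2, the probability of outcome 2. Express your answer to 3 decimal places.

The posterior is Dirichlet(αᵢ + nᵢ) = Dirichlet(14, 15, 21).
For a Dirichlet(a₁,…,a_K) with all aᵢ > 1, the mode has j-th component (aⱼ − 1)/(Σaᵢ − K).
Here Σaᵢ = 50 and K = 3, so p_2 = (15 − 1)/(50 − 3) = 14/47 ≈ 0.298.

MAP estimate: 0.298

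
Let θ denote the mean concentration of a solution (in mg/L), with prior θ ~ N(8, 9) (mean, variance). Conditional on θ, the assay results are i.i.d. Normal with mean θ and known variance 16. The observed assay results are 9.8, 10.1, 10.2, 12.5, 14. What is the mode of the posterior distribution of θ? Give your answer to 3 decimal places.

θ̂_MAP = 10.449

n = 5; x̄ = (9.8 + 10.1 + 10.2 + 12.5 + 14)/5 = 56.6/5 = 11.32.
For a Normal prior and Normal likelihood with known variance, the posterior is Normal; its mode equals its mean, the precision-weighted average.
Prior precision 1/σ₀² = 1/9; data precision n/σ² = 5/16 = 0.3125.
θ̂ = ((1/9)·8 + 0.3125·11.32) / (1/9 + 0.3125) = (3187/720)/(61/144) = 3187/305 ≈ 10.449.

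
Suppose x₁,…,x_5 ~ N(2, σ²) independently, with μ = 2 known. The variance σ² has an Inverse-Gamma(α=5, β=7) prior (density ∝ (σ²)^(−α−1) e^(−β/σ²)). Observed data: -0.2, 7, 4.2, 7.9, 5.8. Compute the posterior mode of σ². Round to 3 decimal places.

Sum of squared deviations about the known mean: SS = (-0.2−2)² + (7−2)² + (4.2−2)² + (7.9−2)² + (5.8−2)² = 83.93.
The Normal likelihood contributes (σ²)^(−n/2) exp(−SS/(2σ²)), so the posterior is Inverse-Gamma(α + n/2, β + SS/2) = Inverse-Gamma(7.5, 48.965).
The mode of Inverse-Gamma(a, b) is b/(a+1) = 48.965/8.5 ≈ 5.761.

σ̂²_MAP = 5.761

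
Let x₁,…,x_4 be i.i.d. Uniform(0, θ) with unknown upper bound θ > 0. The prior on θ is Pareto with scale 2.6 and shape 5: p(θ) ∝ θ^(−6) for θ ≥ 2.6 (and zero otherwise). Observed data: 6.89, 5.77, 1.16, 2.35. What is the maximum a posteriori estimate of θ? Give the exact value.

θ̂_MAP = 6.89

The Uniform(0, θ) likelihood is θ^(−n) for θ ≥ max(xᵢ), zero otherwise. Here max(xᵢ) = 6.89.
Posterior ∝ θ^(−6) · θ^(−4) = θ^(−10) on θ ≥ max(2.6, 6.89) = 6.89.
This density is strictly decreasing in θ, so the posterior mode lies at the lower boundary of the support.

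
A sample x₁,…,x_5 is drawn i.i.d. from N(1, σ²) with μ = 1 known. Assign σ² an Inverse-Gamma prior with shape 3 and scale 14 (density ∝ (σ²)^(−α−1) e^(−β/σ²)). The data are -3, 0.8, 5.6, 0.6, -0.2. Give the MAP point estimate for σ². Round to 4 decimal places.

σ̂²_MAP = 5.1385

Sum of squared deviations about the known mean: SS = (-3−1)² + (0.8−1)² + (5.6−1)² + (0.6−1)² + (-0.2−1)² = 38.8.
The Normal likelihood contributes (σ²)^(−n/2) exp(−SS/(2σ²)), so the posterior is Inverse-Gamma(α + n/2, β + SS/2) = Inverse-Gamma(5.5, 33.4).
The mode of Inverse-Gamma(a, b) is b/(a+1) = 33.4/6.5 ≈ 5.1385.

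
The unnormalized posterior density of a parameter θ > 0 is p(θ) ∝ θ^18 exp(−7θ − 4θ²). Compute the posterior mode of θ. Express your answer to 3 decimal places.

θ̂_MAP = 1.125

ℓ'(θ) = 18/θ − 7 − 8θ. Setting this to zero and multiplying by θ: 8θ² + 7θ − 18 = 0.
θ = (−7 + √(7² + 4·8·18)) / (2·8) = (−7 + √625) / 16 = (−7 + 25)/16 = 9/8.
ℓ''(θ) = −18/θ² − 8 < 0, confirming a maximum.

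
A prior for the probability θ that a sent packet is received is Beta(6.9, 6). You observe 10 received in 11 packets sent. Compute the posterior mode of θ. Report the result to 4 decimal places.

θ̂_MAP = 0.7260

Prior: Beta(6.9, 6).
Data: 10 successes in 11 trials. The binomial likelihood contributes θ^10(1−θ)^1, so the posterior is Beta(6.9+10, 6+1) = Beta(16.9, 7).
For Beta(a, b) with a, b > 1 the mode is (a−1)/(a+b−2) = 15.9/21.9 ≈ 0.7260.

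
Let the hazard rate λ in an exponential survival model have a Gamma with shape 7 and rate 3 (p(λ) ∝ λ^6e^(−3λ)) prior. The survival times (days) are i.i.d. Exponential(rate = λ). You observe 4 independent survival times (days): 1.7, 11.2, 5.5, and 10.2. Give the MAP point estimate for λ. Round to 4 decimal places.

λ̂_MAP = 0.3165

The Exponential(rate=λ) likelihood is ∝ λ^n e^(−λΣtᵢ). Here n = 4 and Σtᵢ = 1.7 + 11.2 + 5.5 + 10.2 = 28.6.
Posterior ∝ λ^6e^(−3λ) · λ^4e^(−28.6λ) = λ^10e^(−31.6λ), i.e. Gamma(11, 31.6).
Mode = (a−1)/b = 10/31.6 ≈ 0.3165.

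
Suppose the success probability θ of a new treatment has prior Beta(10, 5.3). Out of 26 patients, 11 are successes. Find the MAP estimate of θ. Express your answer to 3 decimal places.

Prior: Beta(10, 5.3).
Data: 11 successes in 26 trials. The binomial likelihood contributes θ^11(1−θ)^15, so the posterior is Beta(10+11, 5.3+15) = Beta(21, 20.3).
For Beta(a, b) with a, b > 1 the mode is (a−1)/(a+b−2) = 20/39.3 ≈ 0.509.

θ̂_MAP = 0.509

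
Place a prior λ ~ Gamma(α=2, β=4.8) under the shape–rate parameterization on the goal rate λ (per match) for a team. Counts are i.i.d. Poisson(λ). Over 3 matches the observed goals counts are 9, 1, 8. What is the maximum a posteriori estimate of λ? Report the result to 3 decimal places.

λ̂_MAP = 2.436

Σxᵢ = 9+1+8 = 18, with n = 3.
Posterior ∝ λe^(−4.8λ) · λ^18e^(−3λ) = λ^19e^(−7.8λ), i.e. Gamma(shape=20, rate=7.8).
The mode of a Gamma(a, b) with a ≥ 1 (shape–rate) is (a−1)/b = 19/7.8 ≈ 2.436.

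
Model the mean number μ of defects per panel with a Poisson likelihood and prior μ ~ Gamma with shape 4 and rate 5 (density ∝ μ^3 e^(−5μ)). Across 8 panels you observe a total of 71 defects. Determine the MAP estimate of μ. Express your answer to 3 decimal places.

μ̂_MAP = 5.692

Σxᵢ = 71, n = 8.
Posterior ∝ μ^3e^(−5μ) · μ^71e^(−8μ) = μ^74e^(−13μ), i.e. Gamma(shape=75, rate=13).
The mode of a Gamma(a, b) with a ≥ 1 (shape–rate) is (a−1)/b = 74/13 ≈ 5.692.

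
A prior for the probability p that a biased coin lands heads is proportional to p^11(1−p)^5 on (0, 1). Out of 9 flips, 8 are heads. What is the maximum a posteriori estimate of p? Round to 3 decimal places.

The prior density ∝ p^11(1−p)^5 is the kernel of Beta(12, 6).
Data: 8 successes in 9 trials. The binomial likelihood contributes p^8(1−p)^1, so the posterior is Beta(12+8, 6+1) = Beta(20, 7).
For Beta(a, b) with a, b > 1 the mode is (a−1)/(a+b−2) = 19/25 ≈ 0.760.

p̂_MAP = 0.760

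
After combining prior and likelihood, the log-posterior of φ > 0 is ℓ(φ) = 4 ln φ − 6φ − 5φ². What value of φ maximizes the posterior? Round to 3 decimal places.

φ̂_MAP = 0.400

ℓ'(φ) = 4/φ − 6 − 10φ. Setting this to zero and multiplying by φ: 10φ² + 6φ − 4 = 0.
φ = (−6 + √(6² + 4·10·4)) / (2·10) = (−6 + √196) / 20 = (−6 + 14)/20 = 2/5.
ℓ''(φ) = −4/φ² − 10 < 0, confirming a maximum.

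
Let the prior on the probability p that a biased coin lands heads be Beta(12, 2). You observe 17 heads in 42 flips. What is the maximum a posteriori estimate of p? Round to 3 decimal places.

p̂_MAP = 0.519

Prior: Beta(12, 2).
Data: 17 successes in 42 trials. The binomial likelihood contributes p^17(1−p)^25, so the posterior is Beta(12+17, 2+25) = Beta(29, 27).
For Beta(a, b) with a, b > 1 the mode is (a−1)/(a+b−2) = 28/54 ≈ 0.519.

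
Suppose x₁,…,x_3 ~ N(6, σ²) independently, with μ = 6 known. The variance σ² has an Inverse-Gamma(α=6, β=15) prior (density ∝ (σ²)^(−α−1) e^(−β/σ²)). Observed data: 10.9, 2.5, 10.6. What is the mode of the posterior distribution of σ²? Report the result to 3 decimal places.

Sum of squared deviations about the known mean: SS = (10.9−6)² + (2.5−6)² + (10.6−6)² = 57.42.
The Normal likelihood contributes (σ²)^(−n/2) exp(−SS/(2σ²)), so the posterior is Inverse-Gamma(α + n/2, β + SS/2) = Inverse-Gamma(7.5, 43.71).
The mode of Inverse-Gamma(a, b) is b/(a+1) = 43.71/8.5 ≈ 5.142.

σ̂²_MAP = 5.142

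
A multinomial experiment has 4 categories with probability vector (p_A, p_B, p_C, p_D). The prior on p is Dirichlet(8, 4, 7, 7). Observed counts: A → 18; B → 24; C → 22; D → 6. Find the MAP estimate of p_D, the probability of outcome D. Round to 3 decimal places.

The posterior is Dirichlet(αᵢ + nᵢ) = Dirichlet(26, 28, 29, 13).
For a Dirichlet(a₁,…,a_K) with all aᵢ > 1, the mode has j-th component (aⱼ − 1)/(Σaᵢ − K).
Here Σaᵢ = 96 and K = 4, so p_D = (13 − 1)/(96 − 4) = 12/92 ≈ 0.130.

MAP estimate of p_D = 0.130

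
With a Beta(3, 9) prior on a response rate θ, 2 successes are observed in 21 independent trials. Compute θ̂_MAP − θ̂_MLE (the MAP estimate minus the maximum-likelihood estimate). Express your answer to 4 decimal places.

Posterior is Beta(5, 28); MAP = (5−1)/(33−2) = 4/31 ≈ 0.12903.
MLE ignores the prior: θ̂_MLE = k/n = 2/21 ≈ 0.09524.
Difference = 4/31 − 2/21 = 22/651 ≈ 0.0338.

MAP − MLE = 0.0338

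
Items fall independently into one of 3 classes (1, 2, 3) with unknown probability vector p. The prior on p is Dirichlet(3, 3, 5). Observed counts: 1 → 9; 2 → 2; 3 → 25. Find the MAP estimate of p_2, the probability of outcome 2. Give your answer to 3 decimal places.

The posterior is Dirichlet(αᵢ + nᵢ) = Dirichlet(12, 5, 30).
For a Dirichlet(a₁,…,a_K) with all aᵢ > 1, the mode has j-th component (aⱼ − 1)/(Σaᵢ − K).
Here Σaᵢ = 47 and K = 3, so p_2 = (5 − 1)/(47 − 3) = 4/44 ≈ 0.091.

MAP estimate: 0.091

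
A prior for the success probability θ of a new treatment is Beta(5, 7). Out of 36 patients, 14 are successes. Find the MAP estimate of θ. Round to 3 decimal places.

Prior: Beta(5, 7).
Data: 14 successes in 36 trials. The binomial likelihood contributes θ^14(1−θ)^22, so the posterior is Beta(5+14, 7+22) = Beta(19, 29).
For Beta(a, b) with a, b > 1 the mode is (a−1)/(a+b−2) = 18/46 ≈ 0.391.

θ̂_MAP = 0.391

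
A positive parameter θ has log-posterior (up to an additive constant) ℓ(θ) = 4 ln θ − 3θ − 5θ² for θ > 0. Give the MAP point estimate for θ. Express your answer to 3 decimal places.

θ̂_MAP = 0.500

ℓ'(θ) = 4/θ − 3 − 10θ. Setting this to zero and multiplying by θ: 10θ² + 3θ − 4 = 0.
θ = (−3 + √(3² + 4·10·4)) / (2·10) = (−3 + √169) / 20 = (−3 + 13)/20 = 1/2.
ℓ''(θ) = −4/θ² − 10 < 0, confirming a maximum.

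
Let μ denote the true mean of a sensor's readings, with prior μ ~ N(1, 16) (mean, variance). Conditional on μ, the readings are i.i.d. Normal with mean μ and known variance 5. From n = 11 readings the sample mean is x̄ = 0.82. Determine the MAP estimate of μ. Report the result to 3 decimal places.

n = 11, x̄ = 0.82.
For a Normal prior and Normal likelihood with known variance, the posterior is Normal; its mode equals its mean, the precision-weighted average.
Prior precision 1/σ₀² = 1/16 = 0.0625; data precision n/σ² = 11/5 = 2.2.
μ̂ = (0.0625·1 + 2.2·0.82) / (0.0625 + 2.2) = 1.8665/2.2625 = 3733/4525 ≈ 0.825.

μ̂_MAP = 0.825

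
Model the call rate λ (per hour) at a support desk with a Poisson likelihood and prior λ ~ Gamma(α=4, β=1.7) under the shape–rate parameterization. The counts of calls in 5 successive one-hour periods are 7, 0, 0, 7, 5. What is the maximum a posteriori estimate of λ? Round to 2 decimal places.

Σxᵢ = 7+0+0+7+5 = 19, with n = 5.
Posterior ∝ λ^3e^(−1.7λ) · λ^19e^(−5λ) = λ^22e^(−6.7λ), i.e. Gamma(shape=23, rate=6.7).
The mode of a Gamma(a, b) with a ≥ 1 (shape–rate) is (a−1)/b = 22/6.7 ≈ 3.28.

λ̂_MAP = 3.28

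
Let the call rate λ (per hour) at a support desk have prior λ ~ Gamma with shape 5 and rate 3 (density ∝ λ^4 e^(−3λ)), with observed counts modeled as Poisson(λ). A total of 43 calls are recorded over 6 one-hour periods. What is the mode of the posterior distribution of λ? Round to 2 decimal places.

λ̂_MAP = 5.22

Σxᵢ = 43, n = 6.
Posterior ∝ λ^4e^(−3λ) · λ^43e^(−6λ) = λ^47e^(−9λ), i.e. Gamma(shape=48, rate=9).
The mode of a Gamma(a, b) with a ≥ 1 (shape–rate) is (a−1)/b = 47/9 ≈ 5.22.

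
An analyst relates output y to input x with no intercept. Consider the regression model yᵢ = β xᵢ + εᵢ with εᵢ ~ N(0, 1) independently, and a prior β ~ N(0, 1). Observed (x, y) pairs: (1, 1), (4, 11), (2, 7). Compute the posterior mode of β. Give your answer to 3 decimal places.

log p(β | y) = −Σ(yᵢ − βxᵢ)²/(2·1) − β²/(2·1) + const.
Setting the derivative to zero: Σxᵢ(yᵢ − βxᵢ)/1 − β/1 = 0, so β = Σxᵢyᵢ / (Σxᵢ² + σ²/τ²).
Σxᵢyᵢ = 1·1 + 4·11 + 2·7 = 59; Σxᵢ² = 21; σ²/τ² = 1.
β̂_MAP = 59 / (21 + 1) = 59/22 ≈ 2.682.

β̂_MAP = 2.682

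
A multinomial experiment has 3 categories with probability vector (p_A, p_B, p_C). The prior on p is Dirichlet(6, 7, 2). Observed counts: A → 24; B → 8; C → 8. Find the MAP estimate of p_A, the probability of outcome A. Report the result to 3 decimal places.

The posterior is Dirichlet(αᵢ + nᵢ) = Dirichlet(30, 15, 10).
For a Dirichlet(a₁,…,a_K) with all aᵢ > 1, the mode has j-th component (aⱼ − 1)/(Σaᵢ − K).
Here Σaᵢ = 55 and K = 3, so p_A = (30 − 1)/(55 − 3) = 29/52 ≈ 0.558.

MAP estimate of p_A = 0.558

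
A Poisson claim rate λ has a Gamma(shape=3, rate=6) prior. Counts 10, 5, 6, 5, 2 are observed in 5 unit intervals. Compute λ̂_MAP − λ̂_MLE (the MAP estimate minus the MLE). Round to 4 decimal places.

MAP − MLE = -2.8727

Σxᵢ = 28. Posterior is Gamma(31, 11); MAP = (31−1)/11 = 30/11 ≈ 2.72727.
MLE = x̄ = 28/5 ≈ 5.60000.
Difference = 30/11 − 28/5 = -158/55 ≈ -2.8727.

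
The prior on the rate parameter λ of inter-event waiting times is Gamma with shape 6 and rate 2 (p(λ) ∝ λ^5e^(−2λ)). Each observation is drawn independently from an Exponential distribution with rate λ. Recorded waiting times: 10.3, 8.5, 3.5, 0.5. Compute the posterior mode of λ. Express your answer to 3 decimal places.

The Exponential(rate=λ) likelihood is ∝ λ^n e^(−λΣtᵢ). Here n = 4 and Σtᵢ = 10.3 + 8.5 + 3.5 + 0.5 = 22.8.
Posterior ∝ λ^5e^(−2λ) · λ^4e^(−22.8λ) = λ^9e^(−24.8λ), i.e. Gamma(10, 24.8).
Mode = (a−1)/b = 9/24.8 ≈ 0.363.

λ̂_MAP = 0.363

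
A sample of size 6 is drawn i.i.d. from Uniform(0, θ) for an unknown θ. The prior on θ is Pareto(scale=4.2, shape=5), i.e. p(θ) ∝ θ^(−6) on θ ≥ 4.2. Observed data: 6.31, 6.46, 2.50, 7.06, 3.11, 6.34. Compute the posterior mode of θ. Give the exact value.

θ̂_MAP = 7.06

The Uniform(0, θ) likelihood is θ^(−n) for θ ≥ max(xᵢ), zero otherwise. Here max(xᵢ) = 7.06.
Posterior ∝ θ^(−6) · θ^(−6) = θ^(−12) on θ ≥ max(4.2, 7.06) = 7.06.
This density is strictly decreasing in θ, so the posterior mode lies at the lower boundary of the support.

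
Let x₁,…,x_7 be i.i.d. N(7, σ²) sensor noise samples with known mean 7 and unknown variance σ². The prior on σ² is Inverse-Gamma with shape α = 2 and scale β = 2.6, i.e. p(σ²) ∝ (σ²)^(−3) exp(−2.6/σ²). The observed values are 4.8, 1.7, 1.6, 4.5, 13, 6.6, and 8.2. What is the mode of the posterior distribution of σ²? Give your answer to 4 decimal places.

Sum of squared deviations about the known mean: SS = (4.8−7)² + (1.7−7)² + (1.6−7)² + (4.5−7)² + (13−7)² + (6.6−7)² + (8.2−7)² = 105.94.
The Normal likelihood contributes (σ²)^(−n/2) exp(−SS/(2σ²)), so the posterior is Inverse-Gamma(α + n/2, β + SS/2) = Inverse-Gamma(5.5, 55.57).
The mode of Inverse-Gamma(a, b) is b/(a+1) = 55.57/6.5 ≈ 8.5492.

σ̂²_MAP = 8.5492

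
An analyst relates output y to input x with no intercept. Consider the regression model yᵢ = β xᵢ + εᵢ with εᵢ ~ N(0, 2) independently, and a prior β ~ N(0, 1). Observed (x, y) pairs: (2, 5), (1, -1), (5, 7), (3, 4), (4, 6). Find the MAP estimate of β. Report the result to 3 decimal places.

β̂_MAP = 1.404

log p(β | y) = −Σ(yᵢ − βxᵢ)²/(2·2) − β²/(2·1) + const.
Setting the derivative to zero: Σxᵢ(yᵢ − βxᵢ)/2 − β/1 = 0, so β = Σxᵢyᵢ / (Σxᵢ² + σ²/τ²).
Σxᵢyᵢ = 2·5 + 1·(-1) + 5·7 + 3·4 + 4·6 = 80; Σxᵢ² = 55; σ²/τ² = 2.
β̂_MAP = 80 / (55 + 2) = 80/57 ≈ 1.404.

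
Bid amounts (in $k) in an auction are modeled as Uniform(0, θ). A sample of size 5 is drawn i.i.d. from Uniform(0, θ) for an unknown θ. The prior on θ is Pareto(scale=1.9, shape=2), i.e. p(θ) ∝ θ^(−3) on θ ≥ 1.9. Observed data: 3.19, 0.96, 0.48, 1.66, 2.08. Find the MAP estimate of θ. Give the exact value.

The Uniform(0, θ) likelihood is θ^(−n) for θ ≥ max(xᵢ), zero otherwise. Here max(xᵢ) = 3.19.
Posterior ∝ θ^(−3) · θ^(−5) = θ^(−8) on θ ≥ max(1.9, 3.19) = 3.19.
This density is strictly decreasing in θ, so the posterior mode lies at the lower boundary of the support.

θ̂_MAP = 3.19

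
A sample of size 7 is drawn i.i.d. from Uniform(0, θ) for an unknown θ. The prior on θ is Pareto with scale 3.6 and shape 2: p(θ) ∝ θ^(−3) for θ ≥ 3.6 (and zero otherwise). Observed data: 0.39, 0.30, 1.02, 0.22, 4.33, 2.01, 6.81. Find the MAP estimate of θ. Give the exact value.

The Uniform(0, θ) likelihood is θ^(−n) for θ ≥ max(xᵢ), zero otherwise. Here max(xᵢ) = 6.81.
Posterior ∝ θ^(−3) · θ^(−7) = θ^(−10) on θ ≥ max(3.6, 6.81) = 6.81.
This density is strictly decreasing in θ, so the posterior mode lies at the lower boundary of the support.

θ̂_MAP = 6.81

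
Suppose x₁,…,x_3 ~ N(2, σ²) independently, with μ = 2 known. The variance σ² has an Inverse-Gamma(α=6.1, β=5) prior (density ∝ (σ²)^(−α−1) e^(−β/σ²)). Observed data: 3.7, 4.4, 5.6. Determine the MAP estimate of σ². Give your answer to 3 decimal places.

σ̂²_MAP = 1.838

Sum of squared deviations about the known mean: SS = (3.7−2)² + (4.4−2)² + (5.6−2)² = 21.61.
The Normal likelihood contributes (σ²)^(−n/2) exp(−SS/(2σ²)), so the posterior is Inverse-Gamma(α + n/2, β + SS/2) = Inverse-Gamma(7.6, 15.805).
The mode of Inverse-Gamma(a, b) is b/(a+1) = 15.805/8.6 ≈ 1.838.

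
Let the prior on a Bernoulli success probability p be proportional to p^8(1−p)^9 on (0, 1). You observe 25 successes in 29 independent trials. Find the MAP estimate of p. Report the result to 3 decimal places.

p̂_MAP = 0.717

The prior density ∝ p^8(1−p)^9 is the kernel of Beta(9, 10).
Data: 25 successes in 29 trials. The binomial likelihood contributes p^25(1−p)^4, so the posterior is Beta(9+25, 10+4) = Beta(34, 14).
For Beta(a, b) with a, b > 1 the mode is (a−1)/(a+b−2) = 33/46 ≈ 0.717.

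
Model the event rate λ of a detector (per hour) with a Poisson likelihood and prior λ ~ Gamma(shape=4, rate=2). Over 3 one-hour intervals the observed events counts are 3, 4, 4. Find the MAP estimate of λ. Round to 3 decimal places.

Σxᵢ = 3+4+4 = 11, with n = 3.
Posterior ∝ λ^3e^(−2λ) · λ^11e^(−3λ) = λ^14e^(−5λ), i.e. Gamma(shape=15, rate=5).
The mode of a Gamma(a, b) with a ≥ 1 (shape–rate) is (a−1)/b = 14/5 ≈ 2.800.

λ̂_MAP = 2.800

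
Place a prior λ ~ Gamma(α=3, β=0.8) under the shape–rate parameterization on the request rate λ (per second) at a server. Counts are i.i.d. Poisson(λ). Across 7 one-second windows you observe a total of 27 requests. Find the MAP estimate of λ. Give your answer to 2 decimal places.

Σxᵢ = 27, n = 7.
Posterior ∝ λ^2e^(−0.8λ) · λ^27e^(−7λ) = λ^29e^(−7.8λ), i.e. Gamma(shape=30, rate=7.8).
The mode of a Gamma(a, b) with a ≥ 1 (shape–rate) is (a−1)/b = 29/7.8 ≈ 3.72.

λ̂_MAP = 3.72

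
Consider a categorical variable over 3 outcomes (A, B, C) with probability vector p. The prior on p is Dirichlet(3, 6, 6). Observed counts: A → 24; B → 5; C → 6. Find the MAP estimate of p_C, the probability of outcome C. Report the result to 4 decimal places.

MAP estimate of p_C = 0.2340

The posterior is Dirichlet(αᵢ + nᵢ) = Dirichlet(27, 11, 12).
For a Dirichlet(a₁,…,a_K) with all aᵢ > 1, the mode has j-th component (aⱼ − 1)/(Σaᵢ − K).
Here Σaᵢ = 50 and K = 3, so p_C = (12 − 1)/(50 − 3) = 11/47 ≈ 0.2340.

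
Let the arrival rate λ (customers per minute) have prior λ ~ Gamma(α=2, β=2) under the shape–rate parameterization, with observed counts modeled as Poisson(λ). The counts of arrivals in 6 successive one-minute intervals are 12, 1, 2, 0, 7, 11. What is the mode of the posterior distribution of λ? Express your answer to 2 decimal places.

λ̂_MAP = 4.25

Σxᵢ = 12+1+2+0+7+11 = 33, with n = 6.
Posterior ∝ λe^(−2λ) · λ^33e^(−6λ) = λ^34e^(−8λ), i.e. Gamma(shape=35, rate=8).
The mode of a Gamma(a, b) with a ≥ 1 (shape–rate) is (a−1)/b = 34/8 ≈ 4.25.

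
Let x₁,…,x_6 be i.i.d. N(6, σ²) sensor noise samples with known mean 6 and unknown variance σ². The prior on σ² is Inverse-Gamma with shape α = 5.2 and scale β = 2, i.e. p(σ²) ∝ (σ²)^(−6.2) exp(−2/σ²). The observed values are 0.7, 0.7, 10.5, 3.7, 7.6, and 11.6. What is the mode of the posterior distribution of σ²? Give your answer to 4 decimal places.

σ̂²_MAP = 6.5022

Sum of squared deviations about the known mean: SS = (0.7−6)² + (0.7−6)² + (10.5−6)² + (3.7−6)² + (7.6−6)² + (11.6−6)² = 115.64.
The Normal likelihood contributes (σ²)^(−n/2) exp(−SS/(2σ²)), so the posterior is Inverse-Gamma(α + n/2, β + SS/2) = Inverse-Gamma(8.2, 59.82).
The mode of Inverse-Gamma(a, b) is b/(a+1) = 59.82/9.2 ≈ 6.5022.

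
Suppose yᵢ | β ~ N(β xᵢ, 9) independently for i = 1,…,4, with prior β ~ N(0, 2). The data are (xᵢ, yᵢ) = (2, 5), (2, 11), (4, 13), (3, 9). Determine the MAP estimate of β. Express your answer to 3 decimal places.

log p(β | y) = −Σ(yᵢ − βxᵢ)²/(2·9) − β²/(2·2) + const.
Setting the derivative to zero: Σxᵢ(yᵢ − βxᵢ)/9 − β/2 = 0, so β = Σxᵢyᵢ / (Σxᵢ² + σ²/τ²).
Σxᵢyᵢ = 2·5 + 2·11 + 4·13 + 3·9 = 111; Σxᵢ² = 33; σ²/τ² = 4.5.
β̂_MAP = 111 / (33 + 4.5) = 111/37.5 ≈ 2.960.

β̂_MAP = 2.960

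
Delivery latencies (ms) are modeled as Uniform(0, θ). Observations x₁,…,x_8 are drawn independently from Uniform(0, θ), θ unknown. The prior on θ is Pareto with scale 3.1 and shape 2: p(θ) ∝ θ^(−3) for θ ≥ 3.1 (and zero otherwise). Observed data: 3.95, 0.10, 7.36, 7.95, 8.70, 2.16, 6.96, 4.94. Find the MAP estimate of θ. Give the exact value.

The Uniform(0, θ) likelihood is θ^(−n) for θ ≥ max(xᵢ), zero otherwise. Here max(xᵢ) = 8.70.
Posterior ∝ θ^(−3) · θ^(−8) = θ^(−11) on θ ≥ max(3.1, 8.70) = 8.70.
This density is strictly decreasing in θ, so the posterior mode lies at the lower boundary of the support.

θ̂_MAP = 8.70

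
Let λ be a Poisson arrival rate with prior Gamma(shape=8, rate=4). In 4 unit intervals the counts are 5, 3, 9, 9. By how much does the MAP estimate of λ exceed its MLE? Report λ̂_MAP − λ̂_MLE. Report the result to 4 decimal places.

Σxᵢ = 26. Posterior is Gamma(34, 8); MAP = (34−1)/8 = 33/8 ≈ 4.12500.
MLE = x̄ = 26/4 ≈ 6.50000.
Difference = 33/8 − 26/4 = -19/8 ≈ -2.3750.

MAP − MLE = -2.3750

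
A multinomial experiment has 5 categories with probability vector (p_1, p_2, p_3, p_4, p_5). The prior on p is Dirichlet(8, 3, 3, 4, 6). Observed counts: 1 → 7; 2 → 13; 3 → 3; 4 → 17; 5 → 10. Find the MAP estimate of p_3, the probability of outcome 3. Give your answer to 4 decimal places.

MAP estimate: 0.0725

The posterior is Dirichlet(αᵢ + nᵢ) = Dirichlet(15, 16, 6, 21, 16).
For a Dirichlet(a₁,…,a_K) with all aᵢ > 1, the mode has j-th component (aⱼ − 1)/(Σaᵢ − K).
Here Σaᵢ = 74 and K = 5, so p_3 = (6 − 1)/(74 − 5) = 5/69 ≈ 0.0725.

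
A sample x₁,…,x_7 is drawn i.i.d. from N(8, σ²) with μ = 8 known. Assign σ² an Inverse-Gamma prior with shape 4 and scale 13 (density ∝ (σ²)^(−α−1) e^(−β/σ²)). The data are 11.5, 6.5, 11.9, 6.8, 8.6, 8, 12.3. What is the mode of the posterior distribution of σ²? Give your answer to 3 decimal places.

σ̂²_MAP = 4.471

Sum of squared deviations about the known mean: SS = (11.5−8)² + (6.5−8)² + (11.9−8)² + (6.8−8)² + (8.6−8)² + (8−8)² + (12.3−8)² = 50.
The Normal likelihood contributes (σ²)^(−n/2) exp(−SS/(2σ²)), so the posterior is Inverse-Gamma(α + n/2, β + SS/2) = Inverse-Gamma(7.5, 38).
The mode of Inverse-Gamma(a, b) is b/(a+1) = 38/8.5 ≈ 4.471.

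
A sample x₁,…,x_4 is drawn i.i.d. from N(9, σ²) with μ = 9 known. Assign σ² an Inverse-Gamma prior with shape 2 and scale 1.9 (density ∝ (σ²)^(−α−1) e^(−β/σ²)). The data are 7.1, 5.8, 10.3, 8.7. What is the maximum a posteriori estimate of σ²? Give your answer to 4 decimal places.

σ̂²_MAP = 1.9430

Sum of squared deviations about the known mean: SS = (7.1−9)² + (5.8−9)² + (10.3−9)² + (8.7−9)² = 15.63.
The Normal likelihood contributes (σ²)^(−n/2) exp(−SS/(2σ²)), so the posterior is Inverse-Gamma(α + n/2, β + SS/2) = Inverse-Gamma(4, 9.715).
The mode of Inverse-Gamma(a, b) is b/(a+1) = 9.715/5 ≈ 1.9430.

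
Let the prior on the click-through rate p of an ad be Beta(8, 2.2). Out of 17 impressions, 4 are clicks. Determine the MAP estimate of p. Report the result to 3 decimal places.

Prior: Beta(8, 2.2).
Data: 4 successes in 17 trials. The binomial likelihood contributes p^4(1−p)^13, so the posterior is Beta(8+4, 2.2+13) = Beta(12, 15.2).
For Beta(a, b) with a, b > 1 the mode is (a−1)/(a+b−2) = 11/25.2 ≈ 0.437.

p̂_MAP = 0.437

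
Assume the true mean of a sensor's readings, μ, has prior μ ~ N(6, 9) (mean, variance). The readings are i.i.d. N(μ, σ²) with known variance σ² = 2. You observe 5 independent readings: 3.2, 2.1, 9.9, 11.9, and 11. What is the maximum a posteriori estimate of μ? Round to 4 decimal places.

n = 5; x̄ = (3.2 + 2.1 + 9.9 + 11.9 + 11)/5 = 38.1/5 = 7.62.
For a Normal prior and Normal likelihood with known variance, the posterior is Normal; its mode equals its mean, the precision-weighted average.
Prior precision 1/σ₀² = 1/9; data precision n/σ² = 5/2 = 2.5.
μ̂ = ((1/9)·6 + 2.5·7.62) / (1/9 + 2.5) = (1183/60)/(47/18) = 3549/470 ≈ 7.5511.

μ̂_MAP = 7.5511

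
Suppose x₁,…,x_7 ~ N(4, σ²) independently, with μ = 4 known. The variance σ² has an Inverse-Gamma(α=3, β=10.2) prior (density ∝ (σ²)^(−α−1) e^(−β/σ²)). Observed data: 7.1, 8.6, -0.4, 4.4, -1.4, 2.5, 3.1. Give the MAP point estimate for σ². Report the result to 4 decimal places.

σ̂²_MAP = 6.8607

Sum of squared deviations about the known mean: SS = (7.1−4)² + (8.6−4)² + (-0.4−4)² + (4.4−4)² + (-1.4−4)² + (2.5−4)² + (3.1−4)² = 82.51.
The Normal likelihood contributes (σ²)^(−n/2) exp(−SS/(2σ²)), so the posterior is Inverse-Gamma(α + n/2, β + SS/2) = Inverse-Gamma(6.5, 51.455).
The mode of Inverse-Gamma(a, b) is b/(a+1) = 51.455/7.5 ≈ 6.8607.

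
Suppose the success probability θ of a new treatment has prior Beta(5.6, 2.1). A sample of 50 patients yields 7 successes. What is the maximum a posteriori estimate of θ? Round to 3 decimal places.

Prior: Beta(5.6, 2.1).
Data: 7 successes in 50 trials. The binomial likelihood contributes θ^7(1−θ)^43, so the posterior is Beta(5.6+7, 2.1+43) = Beta(12.6, 45.1).
For Beta(a, b) with a, b > 1 the mode is (a−1)/(a+b−2) = 11.6/55.7 ≈ 0.208.

θ̂_MAP = 0.208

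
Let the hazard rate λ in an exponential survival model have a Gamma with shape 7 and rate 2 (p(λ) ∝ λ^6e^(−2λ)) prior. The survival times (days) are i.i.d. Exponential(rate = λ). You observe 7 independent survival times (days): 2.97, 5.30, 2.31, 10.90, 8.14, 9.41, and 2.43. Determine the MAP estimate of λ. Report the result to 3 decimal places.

λ̂_MAP = 0.299

The Exponential(rate=λ) likelihood is ∝ λ^n e^(−λΣtᵢ). Here n = 7 and Σtᵢ = 2.97 + 5.30 + 2.31 + 10.90 + 8.14 + 9.41 + 2.43 = 41.46.
Posterior ∝ λ^6e^(−2λ) · λ^7e^(−41.46λ) = λ^13e^(−43.46λ), i.e. Gamma(14, 43.46).
Mode = (a−1)/b = 13/43.46 ≈ 0.299.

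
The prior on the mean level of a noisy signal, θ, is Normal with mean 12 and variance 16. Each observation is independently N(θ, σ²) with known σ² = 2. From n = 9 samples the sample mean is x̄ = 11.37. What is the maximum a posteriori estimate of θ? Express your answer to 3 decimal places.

n = 9, x̄ = 11.37.
For a Normal prior and Normal likelihood with known variance, the posterior is Normal; its mode equals its mean, the precision-weighted average.
Prior precision 1/σ₀² = 1/16 = 0.0625; data precision n/σ² = 9/2 = 4.5.
θ̂ = (0.0625·12 + 4.5·11.37) / (0.0625 + 4.5) = 51.915/4.5625 = 20766/1825 ≈ 11.379.

θ̂_MAP = 11.379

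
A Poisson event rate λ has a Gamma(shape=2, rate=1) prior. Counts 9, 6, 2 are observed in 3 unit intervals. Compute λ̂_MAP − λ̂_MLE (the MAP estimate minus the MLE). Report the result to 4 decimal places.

MAP − MLE = -1.1667

Σxᵢ = 17. Posterior is Gamma(19, 4); MAP = (19−1)/4 = 18/4 ≈ 4.50000.
MLE = x̄ = 17/3 ≈ 5.66667.
Difference = 18/4 − 17/3 = -7/6 ≈ -1.1667.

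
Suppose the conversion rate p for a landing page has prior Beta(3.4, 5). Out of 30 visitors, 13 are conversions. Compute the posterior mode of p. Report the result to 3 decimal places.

p̂_MAP = 0.423

Prior: Beta(3.4, 5).
Data: 13 successes in 30 trials. The binomial likelihood contributes p^13(1−p)^17, so the posterior is Beta(3.4+13, 5+17) = Beta(16.4, 22).
For Beta(a, b) with a, b > 1 the mode is (a−1)/(a+b−2) = 15.4/36.4 ≈ 0.423.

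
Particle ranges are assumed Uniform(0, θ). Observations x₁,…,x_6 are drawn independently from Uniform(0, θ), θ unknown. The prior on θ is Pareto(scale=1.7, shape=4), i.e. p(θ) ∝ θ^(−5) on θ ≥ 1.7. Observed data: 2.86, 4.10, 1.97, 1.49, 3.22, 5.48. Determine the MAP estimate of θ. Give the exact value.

θ̂_MAP = 5.48

The Uniform(0, θ) likelihood is θ^(−n) for θ ≥ max(xᵢ), zero otherwise. Here max(xᵢ) = 5.48.
Posterior ∝ θ^(−5) · θ^(−6) = θ^(−11) on θ ≥ max(1.7, 5.48) = 5.48.
This density is strictly decreasing in θ, so the posterior mode lies at the lower boundary of the support.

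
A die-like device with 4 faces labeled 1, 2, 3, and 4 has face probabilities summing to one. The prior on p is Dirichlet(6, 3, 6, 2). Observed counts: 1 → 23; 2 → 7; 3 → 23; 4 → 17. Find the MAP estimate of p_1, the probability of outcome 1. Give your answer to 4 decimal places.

MAP estimate: 0.3373

The posterior is Dirichlet(αᵢ + nᵢ) = Dirichlet(29, 10, 29, 19).
For a Dirichlet(a₁,…,a_K) with all aᵢ > 1, the mode has j-th component (aⱼ − 1)/(Σaᵢ − K).
Here Σaᵢ = 87 and K = 4, so p_1 = (29 − 1)/(87 − 4) = 28/83 ≈ 0.3373.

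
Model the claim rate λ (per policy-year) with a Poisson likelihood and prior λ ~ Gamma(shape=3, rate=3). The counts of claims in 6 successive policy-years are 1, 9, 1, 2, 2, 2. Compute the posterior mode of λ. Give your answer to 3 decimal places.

Σxᵢ = 1+9+1+2+2+2 = 17, with n = 6.
Posterior ∝ λ^2e^(−3λ) · λ^17e^(−6λ) = λ^19e^(−9λ), i.e. Gamma(shape=20, rate=9).
The mode of a Gamma(a, b) with a ≥ 1 (shape–rate) is (a−1)/b = 19/9 ≈ 2.111.

λ̂_MAP = 2.111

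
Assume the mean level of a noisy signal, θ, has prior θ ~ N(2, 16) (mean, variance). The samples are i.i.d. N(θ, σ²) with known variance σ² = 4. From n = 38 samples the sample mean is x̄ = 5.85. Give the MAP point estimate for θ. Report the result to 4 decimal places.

θ̂_MAP = 5.8248

n = 38, x̄ = 5.85.
For a Normal prior and Normal likelihood with known variance, the posterior is Normal; its mode equals its mean, the precision-weighted average.
Prior precision 1/σ₀² = 1/16 = 0.0625; data precision n/σ² = 38/4 = 9.5.
θ̂ = (0.0625·2 + 9.5·5.85) / (0.0625 + 9.5) = 55.7/9.5625 = 4456/765 ≈ 5.8248.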